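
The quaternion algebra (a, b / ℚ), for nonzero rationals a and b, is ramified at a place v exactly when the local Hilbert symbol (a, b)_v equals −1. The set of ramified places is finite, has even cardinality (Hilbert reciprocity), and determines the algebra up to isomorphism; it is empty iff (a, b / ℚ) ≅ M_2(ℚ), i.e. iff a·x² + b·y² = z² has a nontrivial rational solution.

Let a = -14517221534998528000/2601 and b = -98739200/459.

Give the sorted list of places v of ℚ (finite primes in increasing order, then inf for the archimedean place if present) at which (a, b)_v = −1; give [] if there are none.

(a, b) ≡ (-80845, -196707) mod (ℚ^×)²; places V = {2, 3, 5, 7, 17, 19, 23, 29, 37, ∞}.
(a,b)_17: α=-2, u≡5; β=-1, v≡3 (mod 17); (5|17)=-1, (3|17)=-1; sign (−1)^0·-1^-1·-1^-2 = -1.
(a,b)_7: α=0, u≡6; β=1, v≡4 (mod 7); (6|7)=-1, (4|7)=+1; sign (−1)^0·-1^1·+1^0 = -1.
(a,b)_23: α=1, u≡1; β=0, v≡16 (mod 23); (1|23)=+1, (16|23)=+1; sign (−1)^0·+1^0·+1^1 = +1.
(a,b)_3: α=-2, u≡2; β=-3, v≡2 (mod 3); (2|3)=-1, (2|3)=-1; sign (−1)^0·-1^-3·-1^-2 = -1.
(a,b)_37: α=1, u≡18; β=0, v≡32 (mod 37); (18|37)=-1, (32|37)=-1; sign (−1)^0·-1^0·-1^1 = -1.
(a,b)_∞: sgn(-80845)=−, sgn(-196707)=−, so -1.
(a,b)_29: α=2, u≡1; β=1, v≡11 (mod 29); (1|29)=+1, (11|29)=-1; sign (−1)^0·+1^1·-1^2 = +1.
(a,b)_2: α=16, β=10; u≡3, v≡5 (mod 8); ε(u)ε(v)=1·0, αω(v)=16·1, βω(u)=10·1; sum ≡ 0  ⇒  +1.
(a,b)_5: α=3, u≡1; β=2, v≡3 (mod 5); (1|5)=+1, (3|5)=-1; sign (−1)^0·+1^2·-1^3 = -1.
(a,b)_19: α=5, u≡1; β=1, v≡14 (mod 19); (1|19)=+1, (14|19)=-1; sign (−1)^1·+1^1·-1^5 = +1.
|Ram(-80845, -196707)| = 6, even; anisotropic at {3, 5, 7, 17, 37, ∞}.

[3, 5, 7, 17, 37, inf]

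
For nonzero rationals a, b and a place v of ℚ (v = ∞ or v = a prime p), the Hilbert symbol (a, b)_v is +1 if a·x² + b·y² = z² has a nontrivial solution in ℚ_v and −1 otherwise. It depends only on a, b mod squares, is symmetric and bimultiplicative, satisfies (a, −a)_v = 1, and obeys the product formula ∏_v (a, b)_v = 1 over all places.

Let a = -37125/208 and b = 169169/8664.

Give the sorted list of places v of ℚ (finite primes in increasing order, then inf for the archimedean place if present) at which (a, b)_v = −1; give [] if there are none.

Mod squares: a ≡ -2145, b ≡ 6006. Check v ∈ {∞, 2, 3, 5, 7, 11, 13, 19}.
v=7: a=7^0·(≡2), b=7^1·(≡2) mod 7; (2|7)=+1, (2|7)=+1; (−1)^{0·1·3}·(+1)^1·(+1)^0 = +1.
v=2: v_2(a)=-4, v_2(b)=-3; units ≡ 7, 3 (mod 8); ε·ε+αω+βω = 1·1+-4·1+-3·0 ≡ 1  ⇒  (a,b)_2 = -1.
v=11: a=11^1·(≡9), b=11^1·(≡8) mod 11; (9|11)=+1, (8|11)=-1; (−1)^{1·1·5}·(+1)^1·(-1)^1 = +1.
v=∞: -2145 < 0 and 6006 > 0  ⇒  (a,b)_∞ = +1.
v=3: a=3^3·(≡2), b=3^-1·(≡1) mod 3; (2|3)=-1, (1|3)=+1; (−1)^{3·-1·1}·(-1)^-1·(+1)^3 = +1.
v=19: a=19^0·(≡18), b=19^-2·(≡10) mod 19; (18|19)=-1, (10|19)=-1; (−1)^{0·-2·9}·(-1)^-2·(-1)^0 = +1.
v=5: a=5^3·(≡1), b=5^0·(≡1) mod 5; (1|5)=+1, (1|5)=+1; (−1)^{3·0·2}·(+1)^0·(+1)^3 = +1.
v=13: a=13^-1·(≡1), b=13^3·(≡2) mod 13; (1|13)=+1, (2|13)=-1; (−1)^{-1·3·6}·(+1)^3·(-1)^-1 = -1.
Ram(-2145, 6006) = {2, 13}; no ℚ_2-point on the conic.

[2, 13]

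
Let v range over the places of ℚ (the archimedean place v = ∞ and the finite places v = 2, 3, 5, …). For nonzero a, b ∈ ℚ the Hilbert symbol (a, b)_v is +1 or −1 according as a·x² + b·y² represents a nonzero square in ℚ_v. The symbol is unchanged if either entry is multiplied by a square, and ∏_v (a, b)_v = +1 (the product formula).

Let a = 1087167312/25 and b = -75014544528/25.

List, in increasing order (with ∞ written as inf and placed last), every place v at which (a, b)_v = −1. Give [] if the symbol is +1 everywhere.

Mod squares: a ≡ 154077, b ≡ -2233. Check v ∈ {∞, 2, 3, 5, 7, 11, 23, 29}.
v=3: a=3^3·(≡2), b=3^4·(≡2) mod 3; (2|3)=-1, (2|3)=-1; (−1)^{3·4·1}·(-1)^4·(-1)^3 = -1.
v=23: a=23^1·(≡8), b=23^2·(≡22) mod 23; (8|23)=+1, (22|23)=-1; (−1)^{1·2·11}·(+1)^2·(-1)^1 = -1.
v=29: a=29^1·(≡1), b=29^1·(≡18) mod 29; (1|29)=+1, (18|29)=-1; (−1)^{1·1·14}·(+1)^1·(-1)^1 = -1.
v=7: a=7^3·(≡3), b=7^3·(≡3) mod 7; (3|7)=-1, (3|7)=-1; (−1)^{3·3·3}·(-1)^3·(-1)^3 = -1.
v=∞: 154077 > 0 and -2233 < 0  ⇒  (a,b)_∞ = +1.
v=11: a=11^1·(≡3), b=11^1·(≡2) mod 11; (3|11)=+1, (2|11)=-1; (−1)^{1·1·5}·(+1)^1·(-1)^1 = +1.
v=2: v_2(a)=4, v_2(b)=4; units ≡ 5, 7 (mod 8); ε·ε+αω+βω = 0·1+4·0+4·1 ≡ 0  ⇒  (a,b)_2 = +1.
v=5: a=5^-2·(≡2), b=5^-2·(≡2) mod 5; (2|5)=-1, (2|5)=-1; (−1)^{-2·-2·2}·(-1)^-2·(-1)^-2 = +1.
Ram(154077, -2233) = {3, 7, 23, 29}; no ℚ_3-point on the conic.

[3, 7, 23, 29]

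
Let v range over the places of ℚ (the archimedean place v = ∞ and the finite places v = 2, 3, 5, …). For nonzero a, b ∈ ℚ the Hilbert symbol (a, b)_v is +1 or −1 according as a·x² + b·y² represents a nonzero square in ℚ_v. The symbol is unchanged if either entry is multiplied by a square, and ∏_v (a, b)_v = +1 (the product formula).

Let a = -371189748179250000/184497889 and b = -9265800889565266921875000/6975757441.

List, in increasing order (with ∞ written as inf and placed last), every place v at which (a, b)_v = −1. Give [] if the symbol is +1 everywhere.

(a, b) ≡ (-13, -6270) mod (ℚ^×)²; places V = {2, 3, 5, 7, 11, 13, 17, 19, 47, ∞}.
(a,b)_13: α=1, u≡9; β=2, v≡10 (mod 13); (9|13)=+1, (10|13)=+1; sign (−1)^0·+1^2·+1^1 = +1.
(a,b)_11: α=4, u≡4; β=5, v≡6 (mod 11); (4|11)=+1, (6|11)=-1; sign (−1)^0·+1^5·-1^4 = +1.
(a,b)_17: α=-4, u≡1; β=-8, v≡14 (mod 17); (1|17)=+1, (14|17)=-1; sign (−1)^0·+1^-8·-1^-4 = +1.
(a,b)_19: α=2, u≡11; β=3, v≡13 (mod 19); (11|19)=+1, (13|19)=-1; sign (−1)^0·+1^3·-1^2 = +1.
(a,b)_2: α=4, β=3; u≡3, v≡1 (mod 8); ε(u)ε(v)=1·0, αω(v)=4·0, βω(u)=3·1; sum ≡ 1  ⇒  -1.
(a,b)_5: α=6, u≡2; β=9, v≡1 (mod 5); (2|5)=-1, (1|5)=+1; sign (−1)^0·-1^9·+1^6 = -1.
(a,b)_47: α=-2, u≡18; β=0, v≡34 (mod 47); (18|47)=+1, (34|47)=+1; sign (−1)^0·+1^0·+1^-2 = +1.
(a,b)_3: α=2, u≡2; β=3, v≡1 (mod 3); (2|3)=-1, (1|3)=+1; sign (−1)^0·-1^3·+1^2 = -1.
(a,b)_∞: sgn(-13)=−, sgn(-6270)=−, so -1.
(a,b)_7: α=4, u≡4; β=6, v≡1 (mod 7); (4|7)=+1, (1|7)=+1; sign (−1)^0·+1^6·+1^4 = +1.
(-13, -6270 / ℚ) ramifies at {2, 3, 5, ∞}: a division algebra.

[2, 3, 5, inf]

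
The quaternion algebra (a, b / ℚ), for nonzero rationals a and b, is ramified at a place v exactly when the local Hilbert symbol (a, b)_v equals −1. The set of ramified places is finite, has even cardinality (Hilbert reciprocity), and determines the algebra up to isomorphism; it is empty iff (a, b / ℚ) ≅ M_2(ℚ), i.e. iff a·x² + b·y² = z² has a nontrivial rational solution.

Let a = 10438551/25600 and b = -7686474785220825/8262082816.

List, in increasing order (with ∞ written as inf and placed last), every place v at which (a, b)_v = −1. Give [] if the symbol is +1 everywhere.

(a, b) ≡ (1591, -17) mod (ℚ^×)²; places V = {2, 3, 5, 11, 13, 17, 19, 23, 37, 43, ∞}.
(a,b)_43: α=1, u≡33; β=2, v≡30 (mod 43); (33|43)=-1, (30|43)=-1; sign (−1)^0·-1^2·-1^1 = -1.
(a,b)_5: α=-2, u≡4; β=2, v≡2 (mod 5); (4|5)=+1, (2|5)=-1; sign (−1)^0·+1^2·-1^-2 = +1.
(a,b)_23: α=0, u≡1; β=-2, v≡1 (mod 23); (1|23)=+1, (1|23)=+1; sign (−1)^0·+1^-2·+1^0 = +1.
(a,b)_∞: sgn(1591)=+, sgn(-17)=−, so +1.
(a,b)_3: α=8, u≡1; β=10, v≡1 (mod 3); (1|3)=+1, (1|3)=+1; sign (−1)^0·+1^10·+1^8 = +1.
(a,b)_17: α=0, u≡5; β=1, v≡2 (mod 17); (5|17)=-1, (2|17)=+1; sign (−1)^0·-1^1·+1^0 = -1.
(a,b)_2: α=-10, β=-8; u≡7, v≡7 (mod 8); ε(u)ε(v)=1·1, αω(v)=-10·0, βω(u)=-8·0; sum ≡ 1  ⇒  -1.
(a,b)_13: α=0, u≡2; β=-2, v≡1 (mod 13); (2|13)=-1, (1|13)=+1; sign (−1)^0·-1^-2·+1^0 = +1.
(a,b)_37: α=1, u≡19; β=2, v≡6 (mod 37); (19|37)=-1, (6|37)=-1; sign (−1)^0·-1^2·-1^1 = -1.
(a,b)_11: α=0, u≡8; β=2, v≡1 (mod 11); (8|11)=-1, (1|11)=+1; sign (−1)^0·-1^2·+1^0 = +1.
(a,b)_19: α=0, u≡12; β=-2, v≡10 (mod 19); (12|19)=-1, (10|19)=-1; sign (−1)^0·-1^-2·-1^0 = +1.
|Ram(1591, -17)| = 4, even; anisotropic at {2, 17, 37, 43}.

[2, 17, 37, 43]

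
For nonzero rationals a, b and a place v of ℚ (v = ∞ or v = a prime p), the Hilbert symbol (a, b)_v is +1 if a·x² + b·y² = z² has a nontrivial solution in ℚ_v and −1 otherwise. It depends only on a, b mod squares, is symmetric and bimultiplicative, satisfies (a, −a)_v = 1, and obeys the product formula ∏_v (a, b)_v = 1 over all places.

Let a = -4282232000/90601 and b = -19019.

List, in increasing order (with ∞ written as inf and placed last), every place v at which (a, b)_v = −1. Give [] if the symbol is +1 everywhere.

(a, b) ≡ (-1955, -19019) mod (ℚ^×)²; places V = {2, 5, 7, 11, 13, 17, 19, 23, 37, 43, ∞}.
(a,b)_∞: sgn(-1955)=−, sgn(-19019)=−, so -1.
(a,b)_2: α=6, β=0; u≡5, v≡5 (mod 8); ε(u)ε(v)=0·0, αω(v)=6·1, βω(u)=0·1; sum ≡ 0  ⇒  +1.
(a,b)_17: α=1, u≡9; β=0, v≡4 (mod 17); (9|17)=+1, (4|17)=+1; sign (−1)^0·+1^0·+1^1 = +1.
(a,b)_37: α=2, u≡14; β=0, v≡36 (mod 37); (14|37)=-1, (36|37)=+1; sign (−1)^0·-1^0·+1^2 = +1.
(a,b)_7: α=-2, u≡3; β=1, v≡6 (mod 7); (3|7)=-1, (6|7)=-1; sign (−1)^0·-1^1·-1^-2 = -1.
(a,b)_5: α=3, u≡4; β=0, v≡1 (mod 5); (4|5)=+1, (1|5)=+1; sign (−1)^0·+1^0·+1^3 = +1.
(a,b)_13: α=0, u≡8; β=1, v≡6 (mod 13); (8|13)=-1, (6|13)=-1; sign (−1)^0·-1^1·-1^0 = -1.
(a,b)_11: α=0, u≡4; β=1, v≡9 (mod 11); (4|11)=+1, (9|11)=+1; sign (−1)^0·+1^1·+1^0 = +1.
(a,b)_19: α=0, u≡3; β=1, v≡6 (mod 19); (3|19)=-1, (6|19)=+1; sign (−1)^0·-1^1·+1^0 = -1.
(a,b)_43: α=-2, u≡38; β=0, v≡30 (mod 43); (38|43)=+1, (30|43)=-1; sign (−1)^0·+1^0·-1^-2 = +1.
(a,b)_23: α=1, u≡20; β=0, v≡2 (mod 23); (20|23)=-1, (2|23)=+1; sign (−1)^0·-1^0·+1^1 = +1.
(-1955, -19019 / ℚ) ramifies at {7, 13, 19, ∞}: a division algebra.

[7, 13, 19, inf]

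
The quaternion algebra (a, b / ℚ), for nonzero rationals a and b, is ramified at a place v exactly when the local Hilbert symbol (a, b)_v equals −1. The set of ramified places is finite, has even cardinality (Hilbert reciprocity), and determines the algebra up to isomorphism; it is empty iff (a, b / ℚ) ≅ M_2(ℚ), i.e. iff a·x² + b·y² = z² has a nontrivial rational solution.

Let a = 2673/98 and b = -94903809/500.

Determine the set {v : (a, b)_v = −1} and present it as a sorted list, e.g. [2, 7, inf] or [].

Mod squares: a ≡ 66, b ≡ -23205. Check v ∈ {∞, 2, 3, 5, 7, 11, 13, 17}.
v=7: a=7^-2·(≡3), b=7^1·(≡6) mod 7; (3|7)=-1, (6|7)=-1; (−1)^{-2·1·3}·(-1)^1·(-1)^-2 = -1.
v=3: a=3^5·(≡1), b=3^1·(≡2) mod 3; (1|3)=+1, (2|3)=-1; (−1)^{5·1·1}·(+1)^1·(-1)^5 = +1.
v=2: v_2(a)=-1, v_2(b)=-2; units ≡ 1, 3 (mod 8); ε·ε+αω+βω = 0·1+-1·1+-2·0 ≡ 1  ⇒  (a,b)_2 = -1.
v=5: a=5^0·(≡1), b=5^-3·(≡4) mod 5; (1|5)=+1, (4|5)=+1; (−1)^{0·-3·2}·(+1)^-3·(+1)^0 = +1.
v=17: a=17^0·(≡16), b=17^1·(≡10) mod 17; (16|17)=+1, (10|17)=-1; (−1)^{0·1·8}·(+1)^1·(-1)^0 = +1.
v=11: a=11^1·(≡10), b=11^2·(≡3) mod 11; (10|11)=-1, (3|11)=+1; (−1)^{1·2·5}·(-1)^2·(+1)^1 = +1.
v=13: a=13^0·(≡3), b=13^3·(≡9) mod 13; (3|13)=+1, (9|13)=+1; (−1)^{0·3·6}·(+1)^3·(+1)^0 = +1.
v=∞: 66 > 0 and -23205 < 0  ⇒  (a,b)_∞ = +1.
Ram(66, -23205) = {2, 7}; no ℚ_2-point on the conic.

[2, 7]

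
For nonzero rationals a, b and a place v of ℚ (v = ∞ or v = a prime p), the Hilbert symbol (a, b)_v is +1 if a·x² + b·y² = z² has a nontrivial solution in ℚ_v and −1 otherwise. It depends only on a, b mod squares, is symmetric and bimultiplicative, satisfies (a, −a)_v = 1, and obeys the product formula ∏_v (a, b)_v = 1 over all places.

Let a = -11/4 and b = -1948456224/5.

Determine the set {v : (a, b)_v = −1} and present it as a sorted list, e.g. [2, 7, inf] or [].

Mod squares: a ≡ -11, b ≡ -559130. Check v ∈ {∞, 2, 3, 5, 11, 13, 17, 23}.
v=17: a=17^0·(≡10), b=17^1·(≡10) mod 17; (10|17)=-1, (10|17)=-1; (−1)^{0·1·8}·(-1)^1·(-1)^0 = -1.
v=11: a=11^1·(≡8), b=11^3·(≡4) mod 11; (8|11)=-1, (4|11)=+1; (−1)^{1·3·5}·(-1)^3·(+1)^1 = +1.
v=5: a=5^0·(≡1), b=5^-1·(≡1) mod 5; (1|5)=+1, (1|5)=+1; (−1)^{0·-1·2}·(+1)^-1·(+1)^0 = +1.
v=∞: -11 < 0 and -559130 < 0  ⇒  (a,b)_∞ = -1.
v=13: a=13^0·(≡7), b=13^1·(≡11) mod 13; (7|13)=-1, (11|13)=-1; (−1)^{0·1·6}·(-1)^1·(-1)^0 = -1.
v=2: v_2(a)=-2, v_2(b)=5; units ≡ 5, 3 (mod 8); ε·ε+αω+βω = 0·1+-2·1+5·1 ≡ 1  ⇒  (a,b)_2 = -1.
v=3: a=3^0·(≡1), b=3^2·(≡1) mod 3; (1|3)=+1, (1|3)=+1; (−1)^{0·2·1}·(+1)^2·(+1)^0 = +1.
v=23: a=23^0·(≡3), b=23^1·(≡18) mod 23; (3|23)=+1, (18|23)=+1; (−1)^{0·1·11}·(+1)^1·(+1)^0 = +1.
Ram(-11, -559130) = {2, 13, 17, ∞}; no ℚ_2-point on the conic.

[2, 13, 17, inf]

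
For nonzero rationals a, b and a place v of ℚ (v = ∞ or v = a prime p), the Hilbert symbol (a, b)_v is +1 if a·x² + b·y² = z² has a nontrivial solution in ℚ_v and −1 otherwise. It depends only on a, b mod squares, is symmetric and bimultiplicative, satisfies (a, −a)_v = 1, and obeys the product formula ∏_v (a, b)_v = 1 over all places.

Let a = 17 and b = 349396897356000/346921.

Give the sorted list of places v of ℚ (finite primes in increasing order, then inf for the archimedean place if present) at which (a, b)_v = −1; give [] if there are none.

(a, b) ≡ (17, 245310) mod (ℚ^×)²; places V = {2, 3, 5, 13, 17, 19, 31, 37, ∞}.
(a,b)_13: α=0, u≡4; β=1, v≡11 (mod 13); (4|13)=+1, (11|13)=-1; sign (−1)^0·+1^1·-1^0 = +1.
(a,b)_2: α=0, β=5; u≡1, v≡7 (mod 8); ε(u)ε(v)=0·1, αω(v)=0·0, βω(u)=5·0; sum ≡ 0  ⇒  +1.
(a,b)_19: α=0, u≡17; β=-2, v≡5 (mod 19); (17|19)=+1, (5|19)=+1; sign (−1)^0·+1^-2·+1^0 = +1.
(a,b)_37: α=0, u≡17; β=3, v≡10 (mod 37); (17|37)=-1, (10|37)=+1; sign (−1)^0·-1^3·+1^0 = -1.
(a,b)_5: α=0, u≡2; β=3, v≡3 (mod 5); (2|5)=-1, (3|5)=-1; sign (−1)^0·-1^3·-1^0 = -1.
(a,b)_3: α=0, u≡2; β=3, v≡2 (mod 3); (2|3)=-1, (2|3)=-1; sign (−1)^0·-1^3·-1^0 = -1.
(a,b)_31: α=0, u≡17; β=-2, v≡8 (mod 31); (17|31)=-1, (8|31)=+1; sign (−1)^0·-1^-2·+1^0 = +1.
(a,b)_17: α=1, u≡1; β=3, v≡3 (mod 17); (1|17)=+1, (3|17)=-1; sign (−1)^0·+1^3·-1^1 = -1.
(a,b)_∞: sgn(17)=+, sgn(245310)=+, so +1.
|Ram(17, 245310)| = 4, even; anisotropic at {3, 5, 17, 37}.

[3, 5, 17, 37]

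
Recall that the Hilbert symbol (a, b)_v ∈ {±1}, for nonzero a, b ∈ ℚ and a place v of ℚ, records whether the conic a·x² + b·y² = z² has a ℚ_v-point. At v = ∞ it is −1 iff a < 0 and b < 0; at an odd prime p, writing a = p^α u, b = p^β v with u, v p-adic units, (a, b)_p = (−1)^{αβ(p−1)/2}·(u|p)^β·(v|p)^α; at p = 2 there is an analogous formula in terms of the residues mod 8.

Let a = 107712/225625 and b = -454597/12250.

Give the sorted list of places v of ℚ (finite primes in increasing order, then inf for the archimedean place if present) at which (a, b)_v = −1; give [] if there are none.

Mod squares: a ≡ 187, b ≡ -130. Check v ∈ {∞, 2, 3, 5, 7, 11, 13, 17, 19}.
v=5: a=5^-4·(≡2), b=5^-3·(≡1) mod 5; (2|5)=-1, (1|5)=+1; (−1)^{-4·-3·2}·(-1)^-3·(+1)^-4 = -1.
v=17: a=17^1·(≡12), b=17^2·(≡11) mod 17; (12|17)=-1, (11|17)=-1; (−1)^{1·2·8}·(-1)^2·(-1)^1 = -1.
v=∞: 187 > 0 and -130 < 0  ⇒  (a,b)_∞ = +1.
v=11: a=11^1·(≡6), b=11^2·(≡7) mod 11; (6|11)=-1, (7|11)=-1; (−1)^{1·2·5}·(-1)^2·(-1)^1 = -1.
v=13: a=13^0·(≡2), b=13^1·(≡10) mod 13; (2|13)=-1, (10|13)=+1; (−1)^{0·1·6}·(-1)^1·(+1)^0 = -1.
v=3: a=3^2·(≡1), b=3^0·(≡2) mod 3; (1|3)=+1, (2|3)=-1; (−1)^{2·0·1}·(+1)^0·(-1)^2 = +1.
v=19: a=19^-2·(≡9), b=19^0·(≡12) mod 19; (9|19)=+1, (12|19)=-1; (−1)^{-2·0·9}·(+1)^0·(-1)^-2 = +1.
v=2: v_2(a)=6, v_2(b)=-1; units ≡ 3, 7 (mod 8); ε·ε+αω+βω = 1·1+6·0+-1·1 ≡ 0  ⇒  (a,b)_2 = +1.
v=7: a=7^0·(≡3), b=7^-2·(≡5) mod 7; (3|7)=-1, (5|7)=-1; (−1)^{0·-2·3}·(-1)^-2·(-1)^0 = +1.
|Ram(187, -130)| = 4, even; anisotropic at {5, 11, 13, 17}.

[5, 11, 13, 17]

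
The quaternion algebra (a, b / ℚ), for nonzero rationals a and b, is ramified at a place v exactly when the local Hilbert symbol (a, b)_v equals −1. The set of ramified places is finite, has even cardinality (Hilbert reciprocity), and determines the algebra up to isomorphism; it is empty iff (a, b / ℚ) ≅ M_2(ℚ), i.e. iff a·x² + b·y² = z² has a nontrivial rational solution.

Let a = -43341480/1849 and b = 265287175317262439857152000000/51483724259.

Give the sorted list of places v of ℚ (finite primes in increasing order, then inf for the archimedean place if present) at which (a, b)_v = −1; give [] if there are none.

(a, b) ≡ (-2730, 77) mod (ℚ^×)²; places V = {2, 3, 5, 7, 11, 13, 23, 37, 43, ∞}.
(a,b)_2: α=3, β=16; u≡3, v≡5 (mod 8); ε(u)ε(v)=1·0, αω(v)=3·1, βω(u)=16·1; sum ≡ 1  ⇒  -1.
(a,b)_43: α=-2, u≡26; β=-4, v≡2 (mod 43); (26|43)=-1, (2|43)=-1; sign (−1)^0·-1^-4·-1^-2 = +1.
(a,b)_23: α=0, u≡20; β=2, v≡1 (mod 23); (20|23)=-1, (1|23)=+1; sign (−1)^0·-1^2·+1^0 = +1.
(a,b)_37: α=0, u≡13; β=-2, v≡25 (mod 37); (13|37)=-1, (25|37)=+1; sign (−1)^0·-1^-2·+1^0 = +1.
(a,b)_5: α=1, u≡1; β=6, v≡2 (mod 5); (1|5)=+1, (2|5)=-1; sign (−1)^0·+1^6·-1^1 = -1.
(a,b)_3: α=5, u≡2; β=6, v≡2 (mod 3); (2|3)=-1, (2|3)=-1; sign (−1)^0·-1^6·-1^5 = -1.
(a,b)_∞: sgn(-2730)=−, sgn(77)=+, so +1.
(a,b)_7: α=3, u≡4; β=7, v≡4 (mod 7); (4|7)=+1, (4|7)=+1; sign (−1)^1·+1^7·+1^3 = -1.
(a,b)_13: α=1, u≡11; β=8, v≡12 (mod 13); (11|13)=-1, (12|13)=+1; sign (−1)^0·-1^8·+1^1 = +1.
(a,b)_11: α=0, u≡5; β=-1, v≡2 (mod 11); (5|11)=+1, (2|11)=-1; sign (−1)^0·+1^-1·-1^0 = +1.
Ram(-2730, 77) = {2, 3, 5, 7}; no ℚ_2-point on the conic.

[2, 3, 5, 7]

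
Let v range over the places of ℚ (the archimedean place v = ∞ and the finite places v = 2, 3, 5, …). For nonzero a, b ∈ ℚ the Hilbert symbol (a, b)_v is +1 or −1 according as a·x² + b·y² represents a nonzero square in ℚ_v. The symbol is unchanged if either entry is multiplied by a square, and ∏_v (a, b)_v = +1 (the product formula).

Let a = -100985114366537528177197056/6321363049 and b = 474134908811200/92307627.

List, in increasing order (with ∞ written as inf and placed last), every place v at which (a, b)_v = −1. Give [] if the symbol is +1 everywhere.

(a, b) ≡ (-58786, 21) mod (ℚ^×)²; places V = {2, 3, 5, 7, 13, 17, 19, 43, ∞}.
(a,b)_3: α=2, u≡2; β=-3, v≡1 (mod 3); (2|3)=-1, (1|3)=+1; sign (−1)^0·-1^-3·+1^2 = -1.
(a,b)_7: α=11, u≡4; β=5, v≡3 (mod 7); (4|7)=+1, (3|7)=-1; sign (−1)^1·+1^5·-1^11 = +1.
(a,b)_17: α=1, u≡10; β=2, v≡2 (mod 17); (10|17)=-1, (2|17)=+1; sign (−1)^0·-1^2·+1^1 = +1.
(a,b)_2: α=17, β=6; u≡7, v≡5 (mod 8); ε(u)ε(v)=1·0, αω(v)=17·1, βω(u)=6·0; sum ≡ 1  ⇒  -1.
(a,b)_∞: sgn(-58786)=−, sgn(21)=+, so +1.
(a,b)_43: α=-6, u≡11; β=-4, v≡23 (mod 43); (11|43)=+1, (23|43)=+1; sign (−1)^0·+1^-4·+1^-6 = +1.
(a,b)_5: α=0, u≡1; β=2, v≡4 (mod 5); (1|5)=+1, (4|5)=+1; sign (−1)^0·+1^2·+1^0 = +1.
(a,b)_19: α=3, u≡8; β=2, v≡3 (mod 19); (8|19)=-1, (3|19)=-1; sign (−1)^0·-1^2·-1^3 = -1.
(a,b)_13: α=5, u≡2; β=2, v≡2 (mod 13); (2|13)=-1, (2|13)=-1; sign (−1)^0·-1^2·-1^5 = -1.
Ram(-58786, 21) = {2, 3, 13, 19}; no ℚ_2-point on the conic.

[2, 3, 13, 19]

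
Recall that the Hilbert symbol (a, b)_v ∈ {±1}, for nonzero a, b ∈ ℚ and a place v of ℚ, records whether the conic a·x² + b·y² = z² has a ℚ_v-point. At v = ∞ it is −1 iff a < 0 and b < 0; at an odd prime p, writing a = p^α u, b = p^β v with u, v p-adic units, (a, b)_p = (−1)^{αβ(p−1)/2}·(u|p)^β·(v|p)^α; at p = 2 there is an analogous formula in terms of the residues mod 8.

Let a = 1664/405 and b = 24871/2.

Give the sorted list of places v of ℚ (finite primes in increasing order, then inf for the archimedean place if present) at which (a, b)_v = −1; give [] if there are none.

Mod squares: a ≡ 130, b ≡ 49742. Check v ∈ {∞, 2, 3, 5, 7, 11, 13, 17, 19}.
v=17: a=17^0·(≡12), b=17^1·(≡9) mod 17; (12|17)=-1, (9|17)=+1; (−1)^{0·1·8}·(-1)^1·(+1)^0 = -1.
v=∞: 130 > 0 and 49742 > 0  ⇒  (a,b)_∞ = +1.
v=5: a=5^-1·(≡4), b=5^0·(≡3) mod 5; (4|5)=+1, (3|5)=-1; (−1)^{-1·0·2}·(+1)^0·(-1)^-1 = -1.
v=19: a=19^0·(≡5), b=19^1·(≡18) mod 19; (5|19)=+1, (18|19)=-1; (−1)^{0·1·9}·(+1)^1·(-1)^0 = +1.
v=13: a=13^1·(≡12), b=13^0·(≡1) mod 13; (12|13)=+1, (1|13)=+1; (−1)^{1·0·6}·(+1)^0·(+1)^1 = +1.
v=3: a=3^-4·(≡1), b=3^0·(≡2) mod 3; (1|3)=+1, (2|3)=-1; (−1)^{-4·0·1}·(+1)^0·(-1)^-4 = +1.
v=7: a=7^0·(≡2), b=7^1·(≡2) mod 7; (2|7)=+1, (2|7)=+1; (−1)^{0·1·3}·(+1)^1·(+1)^0 = +1.
v=11: a=11^0·(≡4), b=11^1·(≡3) mod 11; (4|11)=+1, (3|11)=+1; (−1)^{0·1·5}·(+1)^1·(+1)^0 = +1.
v=2: v_2(a)=7, v_2(b)=-1; units ≡ 1, 7 (mod 8); ε·ε+αω+βω = 0·1+7·0+-1·0 ≡ 0  ⇒  (a,b)_2 = +1.
Ram(130, 49742) = {5, 17}; no ℚ_5-point on the conic.

[5, 17]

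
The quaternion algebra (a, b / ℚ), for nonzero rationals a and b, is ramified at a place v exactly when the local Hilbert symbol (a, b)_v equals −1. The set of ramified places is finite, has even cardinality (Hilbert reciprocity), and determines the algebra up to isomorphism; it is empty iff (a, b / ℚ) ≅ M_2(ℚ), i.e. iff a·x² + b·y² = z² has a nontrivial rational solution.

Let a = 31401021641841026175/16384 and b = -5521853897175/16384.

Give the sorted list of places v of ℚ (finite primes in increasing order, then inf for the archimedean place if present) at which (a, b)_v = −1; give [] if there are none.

(a, b) ≡ (18183, -14007) mod (ℚ^×)²; places V = {2, 3, 5, 7, 11, 13, 19, 23, 29, ∞}.
(a,b)_∞: sgn(18183)=+, sgn(-14007)=−, so +1.
(a,b)_11: α=3, u≡1; β=2, v≡8 (mod 11); (1|11)=+1, (8|11)=-1; sign (−1)^0·+1^2·-1^3 = -1.
(a,b)_5: α=2, u≡3; β=2, v≡2 (mod 5); (3|5)=-1, (2|5)=-1; sign (−1)^0·-1^2·-1^2 = +1.
(a,b)_23: α=2, u≡1; β=1, v≡8 (mod 23); (1|23)=+1, (8|23)=+1; sign (−1)^0·+1^1·+1^2 = +1.
(a,b)_29: α=1, u≡8; β=1, v≡15 (mod 29); (8|29)=-1, (15|29)=-1; sign (−1)^0·-1^1·-1^1 = +1.
(a,b)_19: α=5, u≡4; β=4, v≡10 (mod 19); (4|19)=+1, (10|19)=-1; sign (−1)^0·+1^4·-1^5 = -1.
(a,b)_3: α=1, u≡1; β=1, v≡2 (mod 3); (1|3)=+1, (2|3)=-1; sign (−1)^1·+1^1·-1^1 = +1.
(a,b)_13: α=2, u≡3; β=0, v≡2 (mod 13); (3|13)=+1, (2|13)=-1; sign (−1)^0·+1^0·-1^2 = +1.
(a,b)_7: α=2, u≡1; β=1, v≡4 (mod 7); (1|7)=+1, (4|7)=+1; sign (−1)^0·+1^1·+1^2 = +1.
(a,b)_2: α=-14, β=-14; u≡7, v≡1 (mod 8); ε(u)ε(v)=1·0, αω(v)=-14·0, βω(u)=-14·0; sum ≡ 0  ⇒  +1.
(18183, -14007 / ℚ) ramifies at {11, 19}: a division algebra.

[11, 19]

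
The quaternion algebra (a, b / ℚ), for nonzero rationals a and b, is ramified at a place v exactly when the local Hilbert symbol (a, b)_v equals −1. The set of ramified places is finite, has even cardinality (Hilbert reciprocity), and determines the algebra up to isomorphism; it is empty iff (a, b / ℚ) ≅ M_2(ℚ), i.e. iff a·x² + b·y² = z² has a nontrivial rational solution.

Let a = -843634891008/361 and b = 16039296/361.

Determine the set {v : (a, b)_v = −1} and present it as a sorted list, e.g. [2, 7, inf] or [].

[2, 17]

Mod squares: a ≡ -17, b ≡ 3094. Check v ∈ {∞, 2, 3, 7, 13, 17, 19}.
v=3: a=3^4·(≡1), b=3^4·(≡1) mod 3; (1|3)=+1, (1|3)=+1; (−1)^{4·4·1}·(+1)^4·(+1)^4 = +1.
v=19: a=19^-2·(≡3), b=19^-2·(≡9) mod 19; (3|19)=-1, (9|19)=+1; (−1)^{-2·-2·9}·(-1)^-2·(+1)^-2 = +1.
v=17: a=17^3·(≡2), b=17^1·(≡14) mod 17; (2|17)=+1, (14|17)=-1; (−1)^{3·1·8}·(+1)^1·(-1)^3 = -1.
v=2: v_2(a)=8, v_2(b)=7; units ≡ 7, 3 (mod 8); ε·ε+αω+βω = 1·1+8·1+7·0 ≡ 1  ⇒  (a,b)_2 = -1.
v=∞: -17 < 0 and 3094 > 0  ⇒  (a,b)_∞ = +1.
v=7: a=7^2·(≡4), b=7^1·(≡1) mod 7; (4|7)=+1, (1|7)=+1; (−1)^{2·1·3}·(+1)^1·(+1)^2 = +1.
v=13: a=13^2·(≡1), b=13^1·(≡4) mod 13; (1|13)=+1, (4|13)=+1; (−1)^{2·1·6}·(+1)^1·(+1)^2 = +1.
(-17, 3094 / ℚ) ramifies at {2, 17}: a division algebra.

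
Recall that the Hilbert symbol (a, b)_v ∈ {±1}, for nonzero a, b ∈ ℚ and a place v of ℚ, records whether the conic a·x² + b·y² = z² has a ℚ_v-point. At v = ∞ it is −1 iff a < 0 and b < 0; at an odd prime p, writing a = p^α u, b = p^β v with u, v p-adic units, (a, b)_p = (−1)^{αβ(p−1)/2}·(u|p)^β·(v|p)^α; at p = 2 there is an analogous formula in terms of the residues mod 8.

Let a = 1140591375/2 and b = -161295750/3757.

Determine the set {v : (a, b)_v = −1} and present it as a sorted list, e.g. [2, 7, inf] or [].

[13, 19]

(a, b) ≡ (190, -190190) mod (ℚ^×)²; places V = {2, 3, 5, 7, 11, 13, 17, 19, ∞}.
(a,b)_3: α=4, u≡1; β=2, v≡1 (mod 3); (1|3)=+1, (1|3)=+1; sign (−1)^0·+1^2·+1^4 = +1.
(a,b)_∞: sgn(190)=+, sgn(-190190)=−, so +1.
(a,b)_11: α=2, u≡1; β=1, v≡6 (mod 11); (1|11)=+1, (6|11)=-1; sign (−1)^0·+1^1·-1^2 = +1.
(a,b)_2: α=-1, β=1; u≡7, v≡1 (mod 8); ε(u)ε(v)=1·0, αω(v)=-1·0, βω(u)=1·0; sum ≡ 0  ⇒  +1.
(a,b)_17: α=0, u≡11; β=-2, v≡14 (mod 17); (11|17)=-1, (14|17)=-1; sign (−1)^0·-1^-2·-1^0 = +1.
(a,b)_13: α=0, u≡7; β=-1, v≡7 (mod 13); (7|13)=-1, (7|13)=-1; sign (−1)^0·-1^-1·-1^0 = -1.
(a,b)_19: α=1, u≡18; β=1, v≡10 (mod 19); (18|19)=-1, (10|19)=-1; sign (−1)^1·-1^1·-1^1 = -1.
(a,b)_5: α=3, u≡3; β=3, v≡2 (mod 5); (3|5)=-1, (2|5)=-1; sign (−1)^0·-1^3·-1^3 = +1.
(a,b)_7: α=2, u≡1; β=3, v≡2 (mod 7); (1|7)=+1, (2|7)=+1; sign (−1)^0·+1^3·+1^2 = +1.
Ram(190, -190190) = {13, 19}; no ℚ_13-point on the conic.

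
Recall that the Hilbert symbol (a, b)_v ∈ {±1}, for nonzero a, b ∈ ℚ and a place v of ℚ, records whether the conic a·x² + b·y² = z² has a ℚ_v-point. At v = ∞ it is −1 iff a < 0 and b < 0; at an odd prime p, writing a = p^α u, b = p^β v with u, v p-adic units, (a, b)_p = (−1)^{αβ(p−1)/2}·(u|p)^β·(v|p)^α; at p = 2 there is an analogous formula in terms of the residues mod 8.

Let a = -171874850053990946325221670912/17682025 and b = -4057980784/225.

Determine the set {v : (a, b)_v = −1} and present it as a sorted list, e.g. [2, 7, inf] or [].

[7, inf]

(a, b) ≡ (-40863053, -2431) mod (ℚ^×)²; places V = {2, 3, 5, 7, 11, 13, 17, 19, 29, 31, 53, ∞}.
(a,b)_11: α=1, u≡5; β=1, v≡6 (mod 11); (5|11)=+1, (6|11)=-1; sign (−1)^1·+1^1·-1^1 = +1.
(a,b)_53: α=1, u≡49; β=0, v≡36 (mod 53); (49|53)=+1, (36|53)=+1; sign (−1)^0·+1^0·+1^1 = +1.
(a,b)_∞: sgn(-40863053)=−, sgn(-2431)=−, so -1.
(a,b)_13: α=6, u≡10; β=1, v≡11 (mod 13); (10|13)=+1, (11|13)=-1; sign (−1)^0·+1^1·-1^6 = +1.
(a,b)_19: α=3, u≡12; β=2, v≡4 (mod 19); (12|19)=-1, (4|19)=+1; sign (−1)^0·-1^2·+1^3 = +1.
(a,b)_29: α=-4, u≡22; β=0, v≡16 (mod 29); (22|29)=+1, (16|29)=+1; sign (−1)^0·+1^0·+1^-4 = +1.
(a,b)_5: α=-2, u≡3; β=-2, v≡4 (mod 5); (3|5)=-1, (4|5)=+1; sign (−1)^0·-1^-2·+1^-2 = +1.
(a,b)_31: α=1, u≡14; β=0, v≡8 (mod 31); (14|31)=+1, (8|31)=+1; sign (−1)^0·+1^0·+1^1 = +1.
(a,b)_2: α=16, β=4; u≡3, v≡1 (mod 8); ε(u)ε(v)=1·0, αω(v)=16·0, βω(u)=4·1; sum ≡ 0  ⇒  +1.
(a,b)_3: α=2, u≡1; β=-2, v≡2 (mod 3); (1|3)=+1, (2|3)=-1; sign (−1)^0·+1^-2·-1^2 = +1.
(a,b)_17: α=5, u≡12; β=3, v≡7 (mod 17); (12|17)=-1, (7|17)=-1; sign (−1)^0·-1^3·-1^5 = +1.
(a,b)_7: α=3, u≡2; β=0, v≡3 (mod 7); (2|7)=+1, (3|7)=-1; sign (−1)^0·+1^0·-1^3 = -1.
Ram(-40863053, -2431) = {7, ∞}; no ℚ_7-point on the conic.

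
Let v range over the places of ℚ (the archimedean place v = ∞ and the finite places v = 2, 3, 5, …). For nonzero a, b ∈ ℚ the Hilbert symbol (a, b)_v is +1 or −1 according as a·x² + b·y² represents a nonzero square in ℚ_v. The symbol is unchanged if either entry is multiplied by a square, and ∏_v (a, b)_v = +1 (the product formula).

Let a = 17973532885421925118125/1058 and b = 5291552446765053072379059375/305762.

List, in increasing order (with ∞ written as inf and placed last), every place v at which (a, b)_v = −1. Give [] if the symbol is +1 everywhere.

[2, 3, 5, 29, 31, 41]

(a, b) ≡ (70122, 1319790) mod (ℚ^×)²; places V = {2, 3, 5, 7, 13, 17, 23, 29, 31, 37, 41, ∞}.
(a,b)_37: α=2, u≡33; β=3, v≡32 (mod 37); (33|37)=+1, (32|37)=-1; sign (−1)^0·+1^3·-1^2 = +1.
(a,b)_5: α=4, u≡3; β=5, v≡2 (mod 5); (3|5)=-1, (2|5)=-1; sign (−1)^0·-1^5·-1^4 = -1.
(a,b)_7: α=2, u≡6; β=2, v≡3 (mod 7); (6|7)=-1, (3|7)=-1; sign (−1)^0·-1^2·-1^2 = +1.
(a,b)_3: α=3, u≡1; β=7, v≡1 (mod 3); (1|3)=+1, (1|3)=+1; sign (−1)^1·+1^7·+1^3 = -1.
(a,b)_17: α=0, u≡6; β=-2, v≡11 (mod 17); (6|17)=-1, (11|17)=-1; sign (−1)^0·-1^-2·-1^0 = +1.
(a,b)_2: α=-1, β=-1; u≡5, v≡7 (mod 8); ε(u)ε(v)=0·1, αω(v)=-1·0, βω(u)=-1·1; sum ≡ 1  ⇒  -1.
(a,b)_29: α=3, u≡27; β=1, v≡25 (mod 29); (27|29)=-1, (25|29)=+1; sign (−1)^0·-1^1·+1^3 = -1.
(a,b)_13: α=1, u≡9; β=2, v≡4 (mod 13); (9|13)=+1, (4|13)=+1; sign (−1)^0·+1^2·+1^1 = +1.
(a,b)_23: α=-2, u≡12; β=-2, v≡1 (mod 23); (12|23)=+1, (1|23)=+1; sign (−1)^0·+1^-2·+1^-2 = +1.
(a,b)_31: α=3, u≡23; β=4, v≡29 (mod 31); (23|31)=-1, (29|31)=-1; sign (−1)^0·-1^4·-1^3 = -1.
(a,b)_∞: sgn(70122)=+, sgn(1319790)=+, so +1.
(a,b)_41: α=2, u≡17; β=3, v≡39 (mod 41); (17|41)=-1, (39|41)=+1; sign (−1)^0·-1^3·+1^2 = -1.
|Ram(70122, 1319790)| = 6, even; anisotropic at {2, 3, 5, 29, 31, 41}.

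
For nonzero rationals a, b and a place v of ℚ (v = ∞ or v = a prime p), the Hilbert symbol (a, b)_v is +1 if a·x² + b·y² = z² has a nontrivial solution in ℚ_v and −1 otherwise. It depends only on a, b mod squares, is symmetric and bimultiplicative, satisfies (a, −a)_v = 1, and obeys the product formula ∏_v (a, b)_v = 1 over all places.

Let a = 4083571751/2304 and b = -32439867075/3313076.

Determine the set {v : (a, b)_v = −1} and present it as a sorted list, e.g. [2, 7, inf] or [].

[17, 19, 31, 41]

(a, b) ≡ (83338199, -119567) mod (ℚ^×)²; places V = {2, 3, 5, 7, 11, 13, 17, 19, 29, 31, 41, ∞}.
(a,b)_31: α=1, u≡10; β=1, v≡4 (mod 31); (10|31)=+1, (4|31)=+1; sign (−1)^1·+1^1·+1^1 = -1.
(a,b)_17: α=1, u≡2; β=2, v≡7 (mod 17); (2|17)=+1, (7|17)=-1; sign (−1)^0·+1^2·-1^1 = -1.
(a,b)_41: α=1, u≡23; β=0, v≡34 (mod 41); (23|41)=+1, (34|41)=-1; sign (−1)^0·+1^0·-1^1 = -1.
(a,b)_2: α=-8, β=-2; u≡7, v≡1 (mod 8); ε(u)ε(v)=1·0, αω(v)=-8·0, βω(u)=-2·0; sum ≡ 0  ⇒  +1.
(a,b)_7: α=3, u≡4; β=1, v≡6 (mod 7); (4|7)=+1, (6|7)=-1; sign (−1)^1·+1^1·-1^3 = +1.
(a,b)_19: α=1, u≡8; β=1, v≡8 (mod 19); (8|19)=-1, (8|19)=-1; sign (−1)^1·-1^1·-1^1 = -1.
(a,b)_11: α=0, u≡10; β=2, v≡1 (mod 11); (10|11)=-1, (1|11)=+1; sign (−1)^0·-1^2·+1^0 = +1.
(a,b)_3: α=-2, u≡2; β=2, v≡1 (mod 3); (2|3)=-1, (1|3)=+1; sign (−1)^0·-1^2·+1^-2 = +1.
(a,b)_∞: sgn(83338199)=+, sgn(-119567)=−, so +1.
(a,b)_5: α=0, u≡4; β=2, v≡2 (mod 5); (4|5)=+1, (2|5)=-1; sign (−1)^0·+1^2·-1^0 = +1.
(a,b)_13: α=0, u≡4; β=-4, v≡5 (mod 13); (4|13)=+1, (5|13)=-1; sign (−1)^0·+1^-4·-1^0 = +1.
(a,b)_29: α=1, u≡1; β=-1, v≡20 (mod 29); (1|29)=+1, (20|29)=+1; sign (−1)^0·+1^-1·+1^1 = +1.
|Ram(83338199, -119567)| = 4, even; anisotropic at {17, 19, 31, 41}.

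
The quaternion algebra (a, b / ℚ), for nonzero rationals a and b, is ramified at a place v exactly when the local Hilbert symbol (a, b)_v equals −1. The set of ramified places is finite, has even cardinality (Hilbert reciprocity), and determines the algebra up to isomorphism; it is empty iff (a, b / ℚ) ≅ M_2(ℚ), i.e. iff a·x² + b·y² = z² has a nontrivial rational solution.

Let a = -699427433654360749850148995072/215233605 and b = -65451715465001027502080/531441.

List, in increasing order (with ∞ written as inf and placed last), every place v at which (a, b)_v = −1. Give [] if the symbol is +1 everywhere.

[5, 11, 19, inf]

Mod squares: a ≡ -23698510, b ≡ -37145. Check v ∈ {∞, 2, 3, 5, 11, 13, 17, 19, 23, 29}.
v=23: a=23^3·(≡7), b=23^5·(≡13) mod 23; (7|23)=-1, (13|23)=+1; (−1)^{3·5·11}·(-1)^5·(+1)^3 = +1.
v=3: a=3^-16·(≡2), b=3^-12·(≡1) mod 3; (2|3)=-1, (1|3)=+1; (−1)^{-16·-12·1}·(-1)^-12·(+1)^-16 = +1.
v=5: a=5^-1·(≡3), b=5^1·(≡4) mod 5; (3|5)=-1, (4|5)=+1; (−1)^{-1·1·2}·(-1)^1·(+1)^-1 = -1.
v=∞: -23698510 < 0 and -37145 < 0  ⇒  (a,b)_∞ = -1.
v=2: v_2(a)=37, v_2(b)=18; units ≡ 1, 7 (mod 8); ε·ε+αω+βω = 0·1+37·0+18·0 ≡ 0  ⇒  (a,b)_2 = +1.
v=17: a=17^1·(≡8), b=17^1·(≡1) mod 17; (8|17)=+1, (1|17)=+1; (−1)^{1·1·8}·(+1)^1·(+1)^1 = +1.
v=19: a=19^1·(≡8), b=19^1·(≡12) mod 19; (8|19)=-1, (12|19)=-1; (−1)^{1·1·9}·(-1)^1·(-1)^1 = -1.
v=11: a=11^1·(≡6), b=11^0·(≡2) mod 11; (6|11)=-1, (2|11)=-1; (−1)^{1·0·5}·(-1)^0·(-1)^1 = -1.
v=13: a=13^6·(≡4), b=13^4·(≡4) mod 13; (4|13)=+1, (4|13)=+1; (−1)^{6·4·6}·(+1)^4·(+1)^6 = +1.
v=29: a=29^3·(≡16), b=29^2·(≡1) mod 29; (16|29)=+1, (1|29)=+1; (−1)^{3·2·14}·(+1)^2·(+1)^3 = +1.
Ram(-23698510, -37145) = {5, 11, 19, ∞}; no ℚ_5-point on the conic.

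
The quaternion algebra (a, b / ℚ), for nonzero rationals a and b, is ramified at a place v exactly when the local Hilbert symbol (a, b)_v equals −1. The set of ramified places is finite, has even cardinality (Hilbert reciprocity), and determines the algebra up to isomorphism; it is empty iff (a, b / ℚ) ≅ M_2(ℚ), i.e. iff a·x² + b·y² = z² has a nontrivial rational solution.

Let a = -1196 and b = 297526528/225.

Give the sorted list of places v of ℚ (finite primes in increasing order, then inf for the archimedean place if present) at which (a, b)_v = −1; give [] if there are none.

[]

(a, b) ≡ (-299, 13) mod (ℚ^×)²; places V = {2, 3, 5, 13, 23, ∞}.
(a,b)_∞: sgn(-299)=−, sgn(13)=+, so +1.
(a,b)_23: α=1, u≡17; β=2, v≡2 (mod 23); (17|23)=-1, (2|23)=+1; sign (−1)^0·-1^2·+1^1 = +1.
(a,b)_13: α=1, u≡12; β=3, v≡4 (mod 13); (12|13)=+1, (4|13)=+1; sign (−1)^0·+1^3·+1^1 = +1.
(a,b)_3: α=0, u≡1; β=-2, v≡1 (mod 3); (1|3)=+1, (1|3)=+1; sign (−1)^0·+1^-2·+1^0 = +1.
(a,b)_2: α=2, β=8; u≡5, v≡5 (mod 8); ε(u)ε(v)=0·0, αω(v)=2·1, βω(u)=8·1; sum ≡ 0  ⇒  +1.
(a,b)_5: α=0, u≡4; β=-2, v≡2 (mod 5); (4|5)=+1, (2|5)=-1; sign (−1)^0·+1^-2·-1^0 = +1.
Every local symbol is +1, so the conic -299·x² + 13·y² = z² has ℚ_v-points for all v and hence a ℚ-point; (a, b / ℚ) ≅ M_2(ℚ).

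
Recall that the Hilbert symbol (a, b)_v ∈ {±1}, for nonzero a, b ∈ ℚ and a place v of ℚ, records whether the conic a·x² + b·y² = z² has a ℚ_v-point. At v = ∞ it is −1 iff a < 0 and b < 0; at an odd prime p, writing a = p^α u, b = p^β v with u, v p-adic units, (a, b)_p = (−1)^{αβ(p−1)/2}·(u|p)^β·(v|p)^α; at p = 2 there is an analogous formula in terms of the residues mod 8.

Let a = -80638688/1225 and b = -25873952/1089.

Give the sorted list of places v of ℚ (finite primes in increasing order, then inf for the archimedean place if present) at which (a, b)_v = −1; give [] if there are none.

(a, b) ≡ (-29822, -962) mod (ℚ^×)²; places V = {2, 3, 5, 7, 11, 13, 31, 37, 41, ∞}.
(a,b)_11: α=0, u≡6; β=-2, v≡8 (mod 11); (6|11)=-1, (8|11)=-1; sign (−1)^0·-1^-2·-1^0 = +1.
(a,b)_7: α=-2, u≡6; β=0, v≡2 (mod 7); (6|7)=-1, (2|7)=+1; sign (−1)^0·-1^0·+1^-2 = +1.
(a,b)_5: α=-2, u≡3; β=0, v≡2 (mod 5); (3|5)=-1, (2|5)=-1; sign (−1)^0·-1^0·-1^-2 = +1.
(a,b)_37: α=1, u≡6; β=1, v≡28 (mod 37); (6|37)=-1, (28|37)=+1; sign (−1)^0·-1^1·+1^1 = -1.
(a,b)_3: α=0, u≡1; β=-2, v≡1 (mod 3); (1|3)=+1, (1|3)=+1; sign (−1)^0·+1^-2·+1^0 = +1.
(a,b)_13: α=3, u≡7; β=1, v≡10 (mod 13); (7|13)=-1, (10|13)=+1; sign (−1)^0·-1^1·+1^3 = -1.
(a,b)_2: α=5, β=5; u≡1, v≡7 (mod 8); ε(u)ε(v)=0·1, αω(v)=5·0, βω(u)=5·0; sum ≡ 0  ⇒  +1.
(a,b)_∞: sgn(-29822)=−, sgn(-962)=−, so -1.
(a,b)_31: α=1, u≡17; β=0, v≡3 (mod 31); (17|31)=-1, (3|31)=-1; sign (−1)^0·-1^0·-1^1 = -1.
(a,b)_41: α=0, u≡35; β=2, v≡26 (mod 41); (35|41)=-1, (26|41)=-1; sign (−1)^0·-1^2·-1^0 = +1.
Ram(-29822, -962) = {13, 31, 37, ∞}; no ℚ_13-point on the conic.

[13, 31, 37, inf]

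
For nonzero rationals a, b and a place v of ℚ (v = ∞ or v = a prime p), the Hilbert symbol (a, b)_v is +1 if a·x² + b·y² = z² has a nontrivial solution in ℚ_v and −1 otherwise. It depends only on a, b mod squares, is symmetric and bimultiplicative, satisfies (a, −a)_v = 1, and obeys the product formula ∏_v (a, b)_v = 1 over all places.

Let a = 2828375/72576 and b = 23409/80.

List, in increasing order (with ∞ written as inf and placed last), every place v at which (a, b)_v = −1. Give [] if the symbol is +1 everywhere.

(a, b) ≡ (13090, 5) mod (ℚ^×)²; places V = {2, 3, 5, 7, 11, 17, ∞}.
(a,b)_11: α=3, u≡10; β=0, v≡4 (mod 11); (10|11)=-1, (4|11)=+1; sign (−1)^0·-1^0·+1^3 = +1.
(a,b)_2: α=-7, β=-4; u≡1, v≡5 (mod 8); ε(u)ε(v)=0·0, αω(v)=-7·1, βω(u)=-4·0; sum ≡ 1  ⇒  -1.
(a,b)_17: α=1, u≡10; β=2, v≡11 (mod 17); (10|17)=-1, (11|17)=-1; sign (−1)^0·-1^2·-1^1 = -1.
(a,b)_∞: sgn(13090)=+, sgn(5)=+, so +1.
(a,b)_3: α=-4, u≡1; β=4, v≡2 (mod 3); (1|3)=+1, (2|3)=-1; sign (−1)^0·+1^4·-1^-4 = +1.
(a,b)_7: α=-1, u≡4; β=0, v≡5 (mod 7); (4|7)=+1, (5|7)=-1; sign (−1)^0·+1^0·-1^-1 = -1.
(a,b)_5: α=3, u≡2; β=-1, v≡4 (mod 5); (2|5)=-1, (4|5)=+1; sign (−1)^0·-1^-1·+1^3 = -1.
Ram(13090, 5) = {2, 5, 7, 17}; no ℚ_2-point on the conic.

[2, 5, 7, 17]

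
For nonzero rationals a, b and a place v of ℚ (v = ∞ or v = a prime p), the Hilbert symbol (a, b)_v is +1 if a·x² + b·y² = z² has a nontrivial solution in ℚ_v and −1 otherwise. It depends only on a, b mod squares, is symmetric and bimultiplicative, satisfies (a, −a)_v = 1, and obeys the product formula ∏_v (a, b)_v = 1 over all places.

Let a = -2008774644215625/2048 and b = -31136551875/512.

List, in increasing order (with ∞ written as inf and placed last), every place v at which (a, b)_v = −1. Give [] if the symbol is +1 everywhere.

[2, 17, 23, inf]

Mod squares: a ≡ -4290, b ≡ -10166. Check v ∈ {∞, 2, 3, 5, 11, 13, 17, 23}.
v=3: a=3^5·(≡1), b=3^4·(≡1) mod 3; (1|3)=+1, (1|3)=+1; (−1)^{5·4·1}·(+1)^4·(+1)^5 = +1.
v=5: a=5^5·(≡2), b=5^4·(≡1) mod 5; (2|5)=-1, (1|5)=+1; (−1)^{5·4·2}·(-1)^4·(+1)^5 = +1.
v=23: a=23^2·(≡7), b=23^1·(≡18) mod 23; (7|23)=-1, (18|23)=+1; (−1)^{2·1·11}·(-1)^1·(+1)^2 = -1.
v=11: a=11^3·(≡8), b=11^2·(≡5) mod 11; (8|11)=-1, (5|11)=+1; (−1)^{3·2·5}·(-1)^2·(+1)^3 = +1.
v=2: v_2(a)=-11, v_2(b)=-9; units ≡ 7, 5 (mod 8); ε·ε+αω+βω = 1·0+-11·1+-9·0 ≡ 1  ⇒  (a,b)_2 = -1.
v=∞: -4290 < 0 and -10166 < 0  ⇒  (a,b)_∞ = -1.
v=13: a=13^1·(≡5), b=13^1·(≡8) mod 13; (5|13)=-1, (8|13)=-1; (−1)^{1·1·6}·(-1)^1·(-1)^1 = +1.
v=17: a=17^2·(≡10), b=17^1·(≡10) mod 17; (10|17)=-1, (10|17)=-1; (−1)^{2·1·8}·(-1)^1·(-1)^2 = -1.
Ram(-4290, -10166) = {2, 17, 23, ∞}; no ℚ_2-point on the conic.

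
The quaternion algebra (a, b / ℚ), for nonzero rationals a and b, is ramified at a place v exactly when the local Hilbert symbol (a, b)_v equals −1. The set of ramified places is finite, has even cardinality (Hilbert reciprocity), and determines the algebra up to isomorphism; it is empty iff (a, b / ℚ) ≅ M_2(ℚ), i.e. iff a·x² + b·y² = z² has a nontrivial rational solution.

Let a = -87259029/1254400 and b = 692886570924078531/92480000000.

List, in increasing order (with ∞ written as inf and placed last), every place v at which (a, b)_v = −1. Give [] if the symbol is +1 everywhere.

Mod squares: a ≡ -429, b ≡ 455. Check v ∈ {∞, 2, 3, 5, 7, 11, 13, 17, 41}.
v=7: a=7^-2·(≡3), b=7^1·(≡4) mod 7; (3|7)=-1, (4|7)=+1; (−1)^{-2·1·3}·(-1)^1·(+1)^-2 = -1.
v=5: a=5^-2·(≡1), b=5^-7·(≡4) mod 5; (1|5)=+1, (4|5)=+1; (−1)^{-2·-7·2}·(+1)^-7·(+1)^-2 = +1.
v=41: a=41^2·(≡24), b=41^4·(≡10) mod 41; (24|41)=-1, (10|41)=+1; (−1)^{2·4·20}·(-1)^4·(+1)^2 = +1.
v=13: a=13^1·(≡11), b=13^3·(≡10) mod 13; (11|13)=-1, (10|13)=+1; (−1)^{1·3·6}·(-1)^3·(+1)^1 = -1.
v=3: a=3^1·(≡1), b=3^2·(≡2) mod 3; (1|3)=+1, (2|3)=-1; (−1)^{1·2·1}·(+1)^2·(-1)^1 = -1.
v=17: a=17^0·(≡4), b=17^-2·(≡13) mod 17; (4|17)=+1, (13|17)=+1; (−1)^{0·-2·8}·(+1)^-2·(+1)^0 = +1.
v=∞: -429 < 0 and 455 > 0  ⇒  (a,b)_∞ = +1.
v=2: v_2(a)=-10, v_2(b)=-12; units ≡ 3, 7 (mod 8); ε·ε+αω+βω = 1·1+-10·0+-12·1 ≡ 1  ⇒  (a,b)_2 = -1.
v=11: a=11^3·(≡3), b=11^6·(≡1) mod 11; (3|11)=+1, (1|11)=+1; (−1)^{3·6·5}·(+1)^6·(+1)^3 = +1.
(-429, 455 / ℚ) ramifies at {2, 3, 7, 13}: a division algebra.

[2, 3, 7, 13]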